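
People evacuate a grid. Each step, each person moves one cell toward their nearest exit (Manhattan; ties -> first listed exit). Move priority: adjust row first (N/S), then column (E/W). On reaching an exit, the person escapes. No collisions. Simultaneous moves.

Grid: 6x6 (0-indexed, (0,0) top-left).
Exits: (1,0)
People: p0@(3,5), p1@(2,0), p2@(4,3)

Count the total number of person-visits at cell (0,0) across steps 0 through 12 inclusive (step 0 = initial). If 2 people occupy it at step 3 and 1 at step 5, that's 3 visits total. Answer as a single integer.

Answer: 0

Derivation:
Step 0: p0@(3,5) p1@(2,0) p2@(4,3) -> at (0,0): 0 [-], cum=0
Step 1: p0@(2,5) p1@ESC p2@(3,3) -> at (0,0): 0 [-], cum=0
Step 2: p0@(1,5) p1@ESC p2@(2,3) -> at (0,0): 0 [-], cum=0
Step 3: p0@(1,4) p1@ESC p2@(1,3) -> at (0,0): 0 [-], cum=0
Step 4: p0@(1,3) p1@ESC p2@(1,2) -> at (0,0): 0 [-], cum=0
Step 5: p0@(1,2) p1@ESC p2@(1,1) -> at (0,0): 0 [-], cum=0
Step 6: p0@(1,1) p1@ESC p2@ESC -> at (0,0): 0 [-], cum=0
Step 7: p0@ESC p1@ESC p2@ESC -> at (0,0): 0 [-], cum=0
Total visits = 0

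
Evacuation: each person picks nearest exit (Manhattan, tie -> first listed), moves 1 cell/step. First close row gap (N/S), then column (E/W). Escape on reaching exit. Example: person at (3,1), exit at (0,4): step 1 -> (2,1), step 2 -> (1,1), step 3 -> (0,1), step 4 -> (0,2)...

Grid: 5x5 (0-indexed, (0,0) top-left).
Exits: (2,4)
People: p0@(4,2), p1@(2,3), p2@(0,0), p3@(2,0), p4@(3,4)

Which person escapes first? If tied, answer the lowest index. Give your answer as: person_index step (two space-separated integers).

Answer: 1 1

Derivation:
Step 1: p0:(4,2)->(3,2) | p1:(2,3)->(2,4)->EXIT | p2:(0,0)->(1,0) | p3:(2,0)->(2,1) | p4:(3,4)->(2,4)->EXIT
Step 2: p0:(3,2)->(2,2) | p1:escaped | p2:(1,0)->(2,0) | p3:(2,1)->(2,2) | p4:escaped
Step 3: p0:(2,2)->(2,3) | p1:escaped | p2:(2,0)->(2,1) | p3:(2,2)->(2,3) | p4:escaped
Step 4: p0:(2,3)->(2,4)->EXIT | p1:escaped | p2:(2,1)->(2,2) | p3:(2,3)->(2,4)->EXIT | p4:escaped
Step 5: p0:escaped | p1:escaped | p2:(2,2)->(2,3) | p3:escaped | p4:escaped
Step 6: p0:escaped | p1:escaped | p2:(2,3)->(2,4)->EXIT | p3:escaped | p4:escaped
Exit steps: [4, 1, 6, 4, 1]
First to escape: p1 at step 1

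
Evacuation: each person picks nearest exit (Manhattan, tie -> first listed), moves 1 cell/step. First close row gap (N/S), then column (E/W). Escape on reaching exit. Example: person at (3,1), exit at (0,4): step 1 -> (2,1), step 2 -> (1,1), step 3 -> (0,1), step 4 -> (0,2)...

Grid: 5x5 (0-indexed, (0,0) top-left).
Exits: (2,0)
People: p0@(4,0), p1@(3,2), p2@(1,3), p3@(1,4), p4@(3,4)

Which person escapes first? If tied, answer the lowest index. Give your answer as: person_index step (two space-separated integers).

Answer: 0 2

Derivation:
Step 1: p0:(4,0)->(3,0) | p1:(3,2)->(2,2) | p2:(1,3)->(2,3) | p3:(1,4)->(2,4) | p4:(3,4)->(2,4)
Step 2: p0:(3,0)->(2,0)->EXIT | p1:(2,2)->(2,1) | p2:(2,3)->(2,2) | p3:(2,4)->(2,3) | p4:(2,4)->(2,3)
Step 3: p0:escaped | p1:(2,1)->(2,0)->EXIT | p2:(2,2)->(2,1) | p3:(2,3)->(2,2) | p4:(2,3)->(2,2)
Step 4: p0:escaped | p1:escaped | p2:(2,1)->(2,0)->EXIT | p3:(2,2)->(2,1) | p4:(2,2)->(2,1)
Step 5: p0:escaped | p1:escaped | p2:escaped | p3:(2,1)->(2,0)->EXIT | p4:(2,1)->(2,0)->EXIT
Exit steps: [2, 3, 4, 5, 5]
First to escape: p0 at step 2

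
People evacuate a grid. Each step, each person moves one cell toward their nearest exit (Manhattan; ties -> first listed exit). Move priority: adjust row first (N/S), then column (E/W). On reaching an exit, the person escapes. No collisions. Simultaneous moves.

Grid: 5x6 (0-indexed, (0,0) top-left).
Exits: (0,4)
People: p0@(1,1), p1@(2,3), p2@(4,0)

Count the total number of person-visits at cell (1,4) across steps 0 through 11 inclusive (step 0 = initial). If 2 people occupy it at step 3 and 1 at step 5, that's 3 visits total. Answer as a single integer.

Step 0: p0@(1,1) p1@(2,3) p2@(4,0) -> at (1,4): 0 [-], cum=0
Step 1: p0@(0,1) p1@(1,3) p2@(3,0) -> at (1,4): 0 [-], cum=0
Step 2: p0@(0,2) p1@(0,3) p2@(2,0) -> at (1,4): 0 [-], cum=0
Step 3: p0@(0,3) p1@ESC p2@(1,0) -> at (1,4): 0 [-], cum=0
Step 4: p0@ESC p1@ESC p2@(0,0) -> at (1,4): 0 [-], cum=0
Step 5: p0@ESC p1@ESC p2@(0,1) -> at (1,4): 0 [-], cum=0
Step 6: p0@ESC p1@ESC p2@(0,2) -> at (1,4): 0 [-], cum=0
Step 7: p0@ESC p1@ESC p2@(0,3) -> at (1,4): 0 [-], cum=0
Step 8: p0@ESC p1@ESC p2@ESC -> at (1,4): 0 [-], cum=0
Total visits = 0

Answer: 0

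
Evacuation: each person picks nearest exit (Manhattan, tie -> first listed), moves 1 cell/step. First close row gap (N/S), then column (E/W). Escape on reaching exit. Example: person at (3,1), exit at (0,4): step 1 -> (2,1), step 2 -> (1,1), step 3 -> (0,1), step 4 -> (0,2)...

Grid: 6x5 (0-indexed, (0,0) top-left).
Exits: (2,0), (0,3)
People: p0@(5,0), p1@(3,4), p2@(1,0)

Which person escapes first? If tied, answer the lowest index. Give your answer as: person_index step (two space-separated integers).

Answer: 2 1

Derivation:
Step 1: p0:(5,0)->(4,0) | p1:(3,4)->(2,4) | p2:(1,0)->(2,0)->EXIT
Step 2: p0:(4,0)->(3,0) | p1:(2,4)->(1,4) | p2:escaped
Step 3: p0:(3,0)->(2,0)->EXIT | p1:(1,4)->(0,4) | p2:escaped
Step 4: p0:escaped | p1:(0,4)->(0,3)->EXIT | p2:escaped
Exit steps: [3, 4, 1]
First to escape: p2 at step 1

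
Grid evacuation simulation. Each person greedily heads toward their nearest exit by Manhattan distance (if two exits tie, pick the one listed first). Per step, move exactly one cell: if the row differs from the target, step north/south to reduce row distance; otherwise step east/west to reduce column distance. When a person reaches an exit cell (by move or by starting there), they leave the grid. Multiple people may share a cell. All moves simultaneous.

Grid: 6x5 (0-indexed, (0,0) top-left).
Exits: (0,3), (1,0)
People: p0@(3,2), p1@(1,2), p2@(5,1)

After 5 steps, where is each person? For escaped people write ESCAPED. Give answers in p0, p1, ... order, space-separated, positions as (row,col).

Step 1: p0:(3,2)->(2,2) | p1:(1,2)->(0,2) | p2:(5,1)->(4,1)
Step 2: p0:(2,2)->(1,2) | p1:(0,2)->(0,3)->EXIT | p2:(4,1)->(3,1)
Step 3: p0:(1,2)->(0,2) | p1:escaped | p2:(3,1)->(2,1)
Step 4: p0:(0,2)->(0,3)->EXIT | p1:escaped | p2:(2,1)->(1,1)
Step 5: p0:escaped | p1:escaped | p2:(1,1)->(1,0)->EXIT

ESCAPED ESCAPED ESCAPED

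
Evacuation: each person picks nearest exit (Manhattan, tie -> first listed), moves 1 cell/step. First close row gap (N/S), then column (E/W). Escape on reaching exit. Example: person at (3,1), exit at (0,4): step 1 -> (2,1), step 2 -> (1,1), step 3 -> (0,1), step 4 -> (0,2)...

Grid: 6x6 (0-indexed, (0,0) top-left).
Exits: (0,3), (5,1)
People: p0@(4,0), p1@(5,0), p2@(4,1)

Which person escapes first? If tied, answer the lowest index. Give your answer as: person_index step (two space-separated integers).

Answer: 1 1

Derivation:
Step 1: p0:(4,0)->(5,0) | p1:(5,0)->(5,1)->EXIT | p2:(4,1)->(5,1)->EXIT
Step 2: p0:(5,0)->(5,1)->EXIT | p1:escaped | p2:escaped
Exit steps: [2, 1, 1]
First to escape: p1 at step 1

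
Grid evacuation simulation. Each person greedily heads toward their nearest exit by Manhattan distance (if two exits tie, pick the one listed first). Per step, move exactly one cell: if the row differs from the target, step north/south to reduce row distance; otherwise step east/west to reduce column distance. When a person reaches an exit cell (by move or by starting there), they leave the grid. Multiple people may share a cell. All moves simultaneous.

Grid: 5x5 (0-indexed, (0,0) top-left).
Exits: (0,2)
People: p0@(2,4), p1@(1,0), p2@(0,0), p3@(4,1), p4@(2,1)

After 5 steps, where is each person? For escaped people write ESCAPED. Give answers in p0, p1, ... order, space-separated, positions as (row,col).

Step 1: p0:(2,4)->(1,4) | p1:(1,0)->(0,0) | p2:(0,0)->(0,1) | p3:(4,1)->(3,1) | p4:(2,1)->(1,1)
Step 2: p0:(1,4)->(0,4) | p1:(0,0)->(0,1) | p2:(0,1)->(0,2)->EXIT | p3:(3,1)->(2,1) | p4:(1,1)->(0,1)
Step 3: p0:(0,4)->(0,3) | p1:(0,1)->(0,2)->EXIT | p2:escaped | p3:(2,1)->(1,1) | p4:(0,1)->(0,2)->EXIT
Step 4: p0:(0,3)->(0,2)->EXIT | p1:escaped | p2:escaped | p3:(1,1)->(0,1) | p4:escaped
Step 5: p0:escaped | p1:escaped | p2:escaped | p3:(0,1)->(0,2)->EXIT | p4:escaped

ESCAPED ESCAPED ESCAPED ESCAPED ESCAPED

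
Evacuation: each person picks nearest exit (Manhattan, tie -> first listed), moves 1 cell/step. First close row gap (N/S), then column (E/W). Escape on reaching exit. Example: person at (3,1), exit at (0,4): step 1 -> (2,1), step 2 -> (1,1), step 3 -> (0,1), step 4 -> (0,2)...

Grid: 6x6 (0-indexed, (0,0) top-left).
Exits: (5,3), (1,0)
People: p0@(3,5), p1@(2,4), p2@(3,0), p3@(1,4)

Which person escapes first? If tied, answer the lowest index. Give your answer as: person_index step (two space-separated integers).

Answer: 2 2

Derivation:
Step 1: p0:(3,5)->(4,5) | p1:(2,4)->(3,4) | p2:(3,0)->(2,0) | p3:(1,4)->(1,3)
Step 2: p0:(4,5)->(5,5) | p1:(3,4)->(4,4) | p2:(2,0)->(1,0)->EXIT | p3:(1,3)->(1,2)
Step 3: p0:(5,5)->(5,4) | p1:(4,4)->(5,4) | p2:escaped | p3:(1,2)->(1,1)
Step 4: p0:(5,4)->(5,3)->EXIT | p1:(5,4)->(5,3)->EXIT | p2:escaped | p3:(1,1)->(1,0)->EXIT
Exit steps: [4, 4, 2, 4]
First to escape: p2 at step 2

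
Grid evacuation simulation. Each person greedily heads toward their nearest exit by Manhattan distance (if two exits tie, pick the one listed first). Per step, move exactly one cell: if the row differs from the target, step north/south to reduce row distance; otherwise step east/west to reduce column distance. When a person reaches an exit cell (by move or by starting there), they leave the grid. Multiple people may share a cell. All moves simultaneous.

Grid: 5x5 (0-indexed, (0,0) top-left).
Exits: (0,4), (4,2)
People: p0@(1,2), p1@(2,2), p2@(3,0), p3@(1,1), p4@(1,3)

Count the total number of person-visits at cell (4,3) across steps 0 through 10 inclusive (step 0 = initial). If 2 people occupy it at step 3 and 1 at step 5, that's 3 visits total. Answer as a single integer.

Answer: 0

Derivation:
Step 0: p0@(1,2) p1@(2,2) p2@(3,0) p3@(1,1) p4@(1,3) -> at (4,3): 0 [-], cum=0
Step 1: p0@(0,2) p1@(3,2) p2@(4,0) p3@(0,1) p4@(0,3) -> at (4,3): 0 [-], cum=0
Step 2: p0@(0,3) p1@ESC p2@(4,1) p3@(0,2) p4@ESC -> at (4,3): 0 [-], cum=0
Step 3: p0@ESC p1@ESC p2@ESC p3@(0,3) p4@ESC -> at (4,3): 0 [-], cum=0
Step 4: p0@ESC p1@ESC p2@ESC p3@ESC p4@ESC -> at (4,3): 0 [-], cum=0
Total visits = 0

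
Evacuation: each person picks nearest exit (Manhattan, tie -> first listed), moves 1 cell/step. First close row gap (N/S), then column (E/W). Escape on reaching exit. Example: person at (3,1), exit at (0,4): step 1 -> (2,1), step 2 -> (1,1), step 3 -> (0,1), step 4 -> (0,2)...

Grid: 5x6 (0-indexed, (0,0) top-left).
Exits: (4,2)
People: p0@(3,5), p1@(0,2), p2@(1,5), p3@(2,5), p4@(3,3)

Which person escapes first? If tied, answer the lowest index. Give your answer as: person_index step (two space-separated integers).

Step 1: p0:(3,5)->(4,5) | p1:(0,2)->(1,2) | p2:(1,5)->(2,5) | p3:(2,5)->(3,5) | p4:(3,3)->(4,3)
Step 2: p0:(4,5)->(4,4) | p1:(1,2)->(2,2) | p2:(2,5)->(3,5) | p3:(3,5)->(4,5) | p4:(4,3)->(4,2)->EXIT
Step 3: p0:(4,4)->(4,3) | p1:(2,2)->(3,2) | p2:(3,5)->(4,5) | p3:(4,5)->(4,4) | p4:escaped
Step 4: p0:(4,3)->(4,2)->EXIT | p1:(3,2)->(4,2)->EXIT | p2:(4,5)->(4,4) | p3:(4,4)->(4,3) | p4:escaped
Step 5: p0:escaped | p1:escaped | p2:(4,4)->(4,3) | p3:(4,3)->(4,2)->EXIT | p4:escaped
Step 6: p0:escaped | p1:escaped | p2:(4,3)->(4,2)->EXIT | p3:escaped | p4:escaped
Exit steps: [4, 4, 6, 5, 2]
First to escape: p4 at step 2

Answer: 4 2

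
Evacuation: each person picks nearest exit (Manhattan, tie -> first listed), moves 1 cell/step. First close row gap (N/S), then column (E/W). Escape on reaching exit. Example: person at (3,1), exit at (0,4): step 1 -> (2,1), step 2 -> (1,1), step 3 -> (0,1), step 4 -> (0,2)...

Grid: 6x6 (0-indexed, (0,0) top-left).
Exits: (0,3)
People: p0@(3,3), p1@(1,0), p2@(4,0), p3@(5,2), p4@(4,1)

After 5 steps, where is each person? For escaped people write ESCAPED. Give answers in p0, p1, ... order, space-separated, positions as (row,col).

Step 1: p0:(3,3)->(2,3) | p1:(1,0)->(0,0) | p2:(4,0)->(3,0) | p3:(5,2)->(4,2) | p4:(4,1)->(3,1)
Step 2: p0:(2,3)->(1,3) | p1:(0,0)->(0,1) | p2:(3,0)->(2,0) | p3:(4,2)->(3,2) | p4:(3,1)->(2,1)
Step 3: p0:(1,3)->(0,3)->EXIT | p1:(0,1)->(0,2) | p2:(2,0)->(1,0) | p3:(3,2)->(2,2) | p4:(2,1)->(1,1)
Step 4: p0:escaped | p1:(0,2)->(0,3)->EXIT | p2:(1,0)->(0,0) | p3:(2,2)->(1,2) | p4:(1,1)->(0,1)
Step 5: p0:escaped | p1:escaped | p2:(0,0)->(0,1) | p3:(1,2)->(0,2) | p4:(0,1)->(0,2)

ESCAPED ESCAPED (0,1) (0,2) (0,2)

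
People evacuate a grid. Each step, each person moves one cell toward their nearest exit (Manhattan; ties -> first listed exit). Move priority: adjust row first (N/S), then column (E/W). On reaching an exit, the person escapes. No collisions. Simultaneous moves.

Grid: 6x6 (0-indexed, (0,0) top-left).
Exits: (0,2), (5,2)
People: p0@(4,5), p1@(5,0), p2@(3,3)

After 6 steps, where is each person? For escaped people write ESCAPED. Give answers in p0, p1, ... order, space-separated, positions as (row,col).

Step 1: p0:(4,5)->(5,5) | p1:(5,0)->(5,1) | p2:(3,3)->(4,3)
Step 2: p0:(5,5)->(5,4) | p1:(5,1)->(5,2)->EXIT | p2:(4,3)->(5,3)
Step 3: p0:(5,4)->(5,3) | p1:escaped | p2:(5,3)->(5,2)->EXIT
Step 4: p0:(5,3)->(5,2)->EXIT | p1:escaped | p2:escaped

ESCAPED ESCAPED ESCAPED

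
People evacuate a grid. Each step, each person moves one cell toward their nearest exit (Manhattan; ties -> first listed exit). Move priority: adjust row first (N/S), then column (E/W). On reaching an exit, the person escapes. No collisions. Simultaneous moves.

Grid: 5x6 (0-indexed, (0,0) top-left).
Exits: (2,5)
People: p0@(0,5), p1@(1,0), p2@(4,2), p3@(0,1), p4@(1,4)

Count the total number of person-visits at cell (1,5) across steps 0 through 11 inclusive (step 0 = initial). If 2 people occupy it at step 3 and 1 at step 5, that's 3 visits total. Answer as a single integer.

Answer: 1

Derivation:
Step 0: p0@(0,5) p1@(1,0) p2@(4,2) p3@(0,1) p4@(1,4) -> at (1,5): 0 [-], cum=0
Step 1: p0@(1,5) p1@(2,0) p2@(3,2) p3@(1,1) p4@(2,4) -> at (1,5): 1 [p0], cum=1
Step 2: p0@ESC p1@(2,1) p2@(2,2) p3@(2,1) p4@ESC -> at (1,5): 0 [-], cum=1
Step 3: p0@ESC p1@(2,2) p2@(2,3) p3@(2,2) p4@ESC -> at (1,5): 0 [-], cum=1
Step 4: p0@ESC p1@(2,3) p2@(2,4) p3@(2,3) p4@ESC -> at (1,5): 0 [-], cum=1
Step 5: p0@ESC p1@(2,4) p2@ESC p3@(2,4) p4@ESC -> at (1,5): 0 [-], cum=1
Step 6: p0@ESC p1@ESC p2@ESC p3@ESC p4@ESC -> at (1,5): 0 [-], cum=1
Total visits = 1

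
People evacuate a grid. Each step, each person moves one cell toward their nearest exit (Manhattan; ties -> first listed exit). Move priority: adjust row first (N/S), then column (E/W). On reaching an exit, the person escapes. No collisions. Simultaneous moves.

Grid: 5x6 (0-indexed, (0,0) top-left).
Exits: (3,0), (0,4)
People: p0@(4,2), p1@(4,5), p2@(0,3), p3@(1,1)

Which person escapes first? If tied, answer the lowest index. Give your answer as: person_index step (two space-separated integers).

Step 1: p0:(4,2)->(3,2) | p1:(4,5)->(3,5) | p2:(0,3)->(0,4)->EXIT | p3:(1,1)->(2,1)
Step 2: p0:(3,2)->(3,1) | p1:(3,5)->(2,5) | p2:escaped | p3:(2,1)->(3,1)
Step 3: p0:(3,1)->(3,0)->EXIT | p1:(2,5)->(1,5) | p2:escaped | p3:(3,1)->(3,0)->EXIT
Step 4: p0:escaped | p1:(1,5)->(0,5) | p2:escaped | p3:escaped
Step 5: p0:escaped | p1:(0,5)->(0,4)->EXIT | p2:escaped | p3:escaped
Exit steps: [3, 5, 1, 3]
First to escape: p2 at step 1

Answer: 2 1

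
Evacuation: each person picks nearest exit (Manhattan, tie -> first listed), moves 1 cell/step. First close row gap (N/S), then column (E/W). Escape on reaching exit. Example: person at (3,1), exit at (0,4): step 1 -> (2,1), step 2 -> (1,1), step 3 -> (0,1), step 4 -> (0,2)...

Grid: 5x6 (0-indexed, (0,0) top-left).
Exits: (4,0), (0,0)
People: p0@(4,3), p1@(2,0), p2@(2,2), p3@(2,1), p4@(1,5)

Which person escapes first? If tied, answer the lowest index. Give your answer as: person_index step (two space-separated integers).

Answer: 1 2

Derivation:
Step 1: p0:(4,3)->(4,2) | p1:(2,0)->(3,0) | p2:(2,2)->(3,2) | p3:(2,1)->(3,1) | p4:(1,5)->(0,5)
Step 2: p0:(4,2)->(4,1) | p1:(3,0)->(4,0)->EXIT | p2:(3,2)->(4,2) | p3:(3,1)->(4,1) | p4:(0,5)->(0,4)
Step 3: p0:(4,1)->(4,0)->EXIT | p1:escaped | p2:(4,2)->(4,1) | p3:(4,1)->(4,0)->EXIT | p4:(0,4)->(0,3)
Step 4: p0:escaped | p1:escaped | p2:(4,1)->(4,0)->EXIT | p3:escaped | p4:(0,3)->(0,2)
Step 5: p0:escaped | p1:escaped | p2:escaped | p3:escaped | p4:(0,2)->(0,1)
Step 6: p0:escaped | p1:escaped | p2:escaped | p3:escaped | p4:(0,1)->(0,0)->EXIT
Exit steps: [3, 2, 4, 3, 6]
First to escape: p1 at step 2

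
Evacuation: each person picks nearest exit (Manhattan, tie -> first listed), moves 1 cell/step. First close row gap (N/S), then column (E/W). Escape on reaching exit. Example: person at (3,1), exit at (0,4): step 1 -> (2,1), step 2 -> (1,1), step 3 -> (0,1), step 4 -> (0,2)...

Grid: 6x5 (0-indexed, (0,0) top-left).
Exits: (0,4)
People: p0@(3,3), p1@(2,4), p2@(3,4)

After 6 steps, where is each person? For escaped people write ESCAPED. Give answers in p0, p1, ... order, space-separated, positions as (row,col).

Step 1: p0:(3,3)->(2,3) | p1:(2,4)->(1,4) | p2:(3,4)->(2,4)
Step 2: p0:(2,3)->(1,3) | p1:(1,4)->(0,4)->EXIT | p2:(2,4)->(1,4)
Step 3: p0:(1,3)->(0,3) | p1:escaped | p2:(1,4)->(0,4)->EXIT
Step 4: p0:(0,3)->(0,4)->EXIT | p1:escaped | p2:escaped

ESCAPED ESCAPED ESCAPED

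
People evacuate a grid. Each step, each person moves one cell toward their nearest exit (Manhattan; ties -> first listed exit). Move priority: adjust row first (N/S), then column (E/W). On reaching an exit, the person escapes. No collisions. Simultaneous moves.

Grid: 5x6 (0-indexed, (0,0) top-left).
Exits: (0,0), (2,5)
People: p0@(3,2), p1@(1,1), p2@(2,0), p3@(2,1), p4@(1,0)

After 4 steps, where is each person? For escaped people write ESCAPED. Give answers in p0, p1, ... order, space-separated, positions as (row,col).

Step 1: p0:(3,2)->(2,2) | p1:(1,1)->(0,1) | p2:(2,0)->(1,0) | p3:(2,1)->(1,1) | p4:(1,0)->(0,0)->EXIT
Step 2: p0:(2,2)->(2,3) | p1:(0,1)->(0,0)->EXIT | p2:(1,0)->(0,0)->EXIT | p3:(1,1)->(0,1) | p4:escaped
Step 3: p0:(2,3)->(2,4) | p1:escaped | p2:escaped | p3:(0,1)->(0,0)->EXIT | p4:escaped
Step 4: p0:(2,4)->(2,5)->EXIT | p1:escaped | p2:escaped | p3:escaped | p4:escaped

ESCAPED ESCAPED ESCAPED ESCAPED ESCAPED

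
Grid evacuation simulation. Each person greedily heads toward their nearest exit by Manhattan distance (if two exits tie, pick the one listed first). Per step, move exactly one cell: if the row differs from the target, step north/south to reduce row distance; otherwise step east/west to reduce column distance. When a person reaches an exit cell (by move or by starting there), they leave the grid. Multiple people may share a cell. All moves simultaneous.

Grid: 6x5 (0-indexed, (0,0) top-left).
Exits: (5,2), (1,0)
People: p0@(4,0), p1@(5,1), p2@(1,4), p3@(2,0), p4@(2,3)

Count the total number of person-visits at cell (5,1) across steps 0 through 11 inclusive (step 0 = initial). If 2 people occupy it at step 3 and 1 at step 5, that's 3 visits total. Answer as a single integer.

Answer: 2

Derivation:
Step 0: p0@(4,0) p1@(5,1) p2@(1,4) p3@(2,0) p4@(2,3) -> at (5,1): 1 [p1], cum=1
Step 1: p0@(5,0) p1@ESC p2@(1,3) p3@ESC p4@(3,3) -> at (5,1): 0 [-], cum=1
Step 2: p0@(5,1) p1@ESC p2@(1,2) p3@ESC p4@(4,3) -> at (5,1): 1 [p0], cum=2
Step 3: p0@ESC p1@ESC p2@(1,1) p3@ESC p4@(5,3) -> at (5,1): 0 [-], cum=2
Step 4: p0@ESC p1@ESC p2@ESC p3@ESC p4@ESC -> at (5,1): 0 [-], cum=2
Total visits = 2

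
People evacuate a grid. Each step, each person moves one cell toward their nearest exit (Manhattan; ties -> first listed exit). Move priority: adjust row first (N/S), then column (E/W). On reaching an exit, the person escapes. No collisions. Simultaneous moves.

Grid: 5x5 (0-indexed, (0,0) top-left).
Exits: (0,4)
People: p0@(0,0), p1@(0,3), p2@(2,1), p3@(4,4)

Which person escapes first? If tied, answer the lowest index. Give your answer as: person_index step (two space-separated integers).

Step 1: p0:(0,0)->(0,1) | p1:(0,3)->(0,4)->EXIT | p2:(2,1)->(1,1) | p3:(4,4)->(3,4)
Step 2: p0:(0,1)->(0,2) | p1:escaped | p2:(1,1)->(0,1) | p3:(3,4)->(2,4)
Step 3: p0:(0,2)->(0,3) | p1:escaped | p2:(0,1)->(0,2) | p3:(2,4)->(1,4)
Step 4: p0:(0,3)->(0,4)->EXIT | p1:escaped | p2:(0,2)->(0,3) | p3:(1,4)->(0,4)->EXIT
Step 5: p0:escaped | p1:escaped | p2:(0,3)->(0,4)->EXIT | p3:escaped
Exit steps: [4, 1, 5, 4]
First to escape: p1 at step 1

Answer: 1 1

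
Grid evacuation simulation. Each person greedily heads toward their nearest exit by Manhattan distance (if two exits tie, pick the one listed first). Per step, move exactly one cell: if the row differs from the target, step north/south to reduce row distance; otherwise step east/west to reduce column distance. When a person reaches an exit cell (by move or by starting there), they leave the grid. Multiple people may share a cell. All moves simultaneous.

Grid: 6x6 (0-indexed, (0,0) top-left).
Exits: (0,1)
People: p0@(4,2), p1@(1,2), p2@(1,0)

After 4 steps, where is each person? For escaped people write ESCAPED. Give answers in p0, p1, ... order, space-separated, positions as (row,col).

Step 1: p0:(4,2)->(3,2) | p1:(1,2)->(0,2) | p2:(1,0)->(0,0)
Step 2: p0:(3,2)->(2,2) | p1:(0,2)->(0,1)->EXIT | p2:(0,0)->(0,1)->EXIT
Step 3: p0:(2,2)->(1,2) | p1:escaped | p2:escaped
Step 4: p0:(1,2)->(0,2) | p1:escaped | p2:escaped

(0,2) ESCAPED ESCAPED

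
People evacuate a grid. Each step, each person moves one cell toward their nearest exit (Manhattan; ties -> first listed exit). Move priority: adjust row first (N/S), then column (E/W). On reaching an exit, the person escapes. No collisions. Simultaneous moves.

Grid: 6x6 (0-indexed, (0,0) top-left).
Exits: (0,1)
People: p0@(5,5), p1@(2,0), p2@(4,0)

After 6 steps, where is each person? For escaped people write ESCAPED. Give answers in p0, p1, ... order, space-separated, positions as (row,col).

Step 1: p0:(5,5)->(4,5) | p1:(2,0)->(1,0) | p2:(4,0)->(3,0)
Step 2: p0:(4,5)->(3,5) | p1:(1,0)->(0,0) | p2:(3,0)->(2,0)
Step 3: p0:(3,5)->(2,5) | p1:(0,0)->(0,1)->EXIT | p2:(2,0)->(1,0)
Step 4: p0:(2,5)->(1,5) | p1:escaped | p2:(1,0)->(0,0)
Step 5: p0:(1,5)->(0,5) | p1:escaped | p2:(0,0)->(0,1)->EXIT
Step 6: p0:(0,5)->(0,4) | p1:escaped | p2:escaped

(0,4) ESCAPED ESCAPED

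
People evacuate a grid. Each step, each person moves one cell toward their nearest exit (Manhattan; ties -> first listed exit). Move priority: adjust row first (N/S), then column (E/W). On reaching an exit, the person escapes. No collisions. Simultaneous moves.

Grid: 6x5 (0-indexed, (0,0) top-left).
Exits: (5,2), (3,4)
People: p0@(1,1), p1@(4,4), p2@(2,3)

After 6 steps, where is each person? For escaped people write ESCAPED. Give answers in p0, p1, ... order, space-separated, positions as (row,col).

Step 1: p0:(1,1)->(2,1) | p1:(4,4)->(3,4)->EXIT | p2:(2,3)->(3,3)
Step 2: p0:(2,1)->(3,1) | p1:escaped | p2:(3,3)->(3,4)->EXIT
Step 3: p0:(3,1)->(4,1) | p1:escaped | p2:escaped
Step 4: p0:(4,1)->(5,1) | p1:escaped | p2:escaped
Step 5: p0:(5,1)->(5,2)->EXIT | p1:escaped | p2:escaped

ESCAPED ESCAPED ESCAPED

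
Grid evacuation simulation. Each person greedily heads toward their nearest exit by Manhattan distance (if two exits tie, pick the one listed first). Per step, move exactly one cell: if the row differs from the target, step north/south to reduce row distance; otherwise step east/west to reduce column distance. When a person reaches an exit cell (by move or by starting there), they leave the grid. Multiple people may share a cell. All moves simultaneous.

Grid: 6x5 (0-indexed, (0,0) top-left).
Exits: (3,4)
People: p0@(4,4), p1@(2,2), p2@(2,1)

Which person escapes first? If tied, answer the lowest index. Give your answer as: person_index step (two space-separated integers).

Step 1: p0:(4,4)->(3,4)->EXIT | p1:(2,2)->(3,2) | p2:(2,1)->(3,1)
Step 2: p0:escaped | p1:(3,2)->(3,3) | p2:(3,1)->(3,2)
Step 3: p0:escaped | p1:(3,3)->(3,4)->EXIT | p2:(3,2)->(3,3)
Step 4: p0:escaped | p1:escaped | p2:(3,3)->(3,4)->EXIT
Exit steps: [1, 3, 4]
First to escape: p0 at step 1

Answer: 0 1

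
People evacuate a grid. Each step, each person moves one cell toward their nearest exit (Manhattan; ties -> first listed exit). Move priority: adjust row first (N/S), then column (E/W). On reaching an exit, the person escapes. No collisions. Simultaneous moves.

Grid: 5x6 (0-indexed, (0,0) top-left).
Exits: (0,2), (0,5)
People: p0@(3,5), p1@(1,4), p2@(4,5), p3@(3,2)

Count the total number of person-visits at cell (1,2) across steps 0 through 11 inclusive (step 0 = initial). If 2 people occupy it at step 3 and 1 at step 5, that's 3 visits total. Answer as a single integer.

Answer: 1

Derivation:
Step 0: p0@(3,5) p1@(1,4) p2@(4,5) p3@(3,2) -> at (1,2): 0 [-], cum=0
Step 1: p0@(2,5) p1@(0,4) p2@(3,5) p3@(2,2) -> at (1,2): 0 [-], cum=0
Step 2: p0@(1,5) p1@ESC p2@(2,5) p3@(1,2) -> at (1,2): 1 [p3], cum=1
Step 3: p0@ESC p1@ESC p2@(1,5) p3@ESC -> at (1,2): 0 [-], cum=1
Step 4: p0@ESC p1@ESC p2@ESC p3@ESC -> at (1,2): 0 [-], cum=1
Total visits = 1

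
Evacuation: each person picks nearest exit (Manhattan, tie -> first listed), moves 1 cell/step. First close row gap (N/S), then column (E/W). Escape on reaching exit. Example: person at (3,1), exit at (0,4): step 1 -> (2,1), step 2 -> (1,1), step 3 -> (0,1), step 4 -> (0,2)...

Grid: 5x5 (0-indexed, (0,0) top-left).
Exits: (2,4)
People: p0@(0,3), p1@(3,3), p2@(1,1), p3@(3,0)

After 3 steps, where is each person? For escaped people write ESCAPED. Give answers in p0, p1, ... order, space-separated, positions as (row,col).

Step 1: p0:(0,3)->(1,3) | p1:(3,3)->(2,3) | p2:(1,1)->(2,1) | p3:(3,0)->(2,0)
Step 2: p0:(1,3)->(2,3) | p1:(2,3)->(2,4)->EXIT | p2:(2,1)->(2,2) | p3:(2,0)->(2,1)
Step 3: p0:(2,3)->(2,4)->EXIT | p1:escaped | p2:(2,2)->(2,3) | p3:(2,1)->(2,2)

ESCAPED ESCAPED (2,3) (2,2)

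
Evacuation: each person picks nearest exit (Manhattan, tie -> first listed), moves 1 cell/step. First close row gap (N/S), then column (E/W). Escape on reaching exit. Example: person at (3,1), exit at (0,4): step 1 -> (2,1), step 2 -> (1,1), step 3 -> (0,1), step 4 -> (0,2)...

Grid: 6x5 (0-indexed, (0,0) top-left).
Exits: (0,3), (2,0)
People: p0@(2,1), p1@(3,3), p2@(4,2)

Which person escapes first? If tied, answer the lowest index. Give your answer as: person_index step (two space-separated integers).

Step 1: p0:(2,1)->(2,0)->EXIT | p1:(3,3)->(2,3) | p2:(4,2)->(3,2)
Step 2: p0:escaped | p1:(2,3)->(1,3) | p2:(3,2)->(2,2)
Step 3: p0:escaped | p1:(1,3)->(0,3)->EXIT | p2:(2,2)->(2,1)
Step 4: p0:escaped | p1:escaped | p2:(2,1)->(2,0)->EXIT
Exit steps: [1, 3, 4]
First to escape: p0 at step 1

Answer: 0 1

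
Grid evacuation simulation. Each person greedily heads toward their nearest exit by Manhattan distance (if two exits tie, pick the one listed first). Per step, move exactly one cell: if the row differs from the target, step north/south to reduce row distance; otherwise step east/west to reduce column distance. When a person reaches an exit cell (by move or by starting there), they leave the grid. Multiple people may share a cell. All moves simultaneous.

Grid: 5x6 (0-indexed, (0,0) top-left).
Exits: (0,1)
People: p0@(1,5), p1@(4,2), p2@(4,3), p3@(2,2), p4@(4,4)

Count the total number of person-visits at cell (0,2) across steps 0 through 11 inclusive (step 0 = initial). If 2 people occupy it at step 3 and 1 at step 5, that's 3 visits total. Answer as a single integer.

Answer: 5

Derivation:
Step 0: p0@(1,5) p1@(4,2) p2@(4,3) p3@(2,2) p4@(4,4) -> at (0,2): 0 [-], cum=0
Step 1: p0@(0,5) p1@(3,2) p2@(3,3) p3@(1,2) p4@(3,4) -> at (0,2): 0 [-], cum=0
Step 2: p0@(0,4) p1@(2,2) p2@(2,3) p3@(0,2) p4@(2,4) -> at (0,2): 1 [p3], cum=1
Step 3: p0@(0,3) p1@(1,2) p2@(1,3) p3@ESC p4@(1,4) -> at (0,2): 0 [-], cum=1
Step 4: p0@(0,2) p1@(0,2) p2@(0,3) p3@ESC p4@(0,4) -> at (0,2): 2 [p0,p1], cum=3
Step 5: p0@ESC p1@ESC p2@(0,2) p3@ESC p4@(0,3) -> at (0,2): 1 [p2], cum=4
Step 6: p0@ESC p1@ESC p2@ESC p3@ESC p4@(0,2) -> at (0,2): 1 [p4], cum=5
Step 7: p0@ESC p1@ESC p2@ESC p3@ESC p4@ESC -> at (0,2): 0 [-], cum=5
Total visits = 5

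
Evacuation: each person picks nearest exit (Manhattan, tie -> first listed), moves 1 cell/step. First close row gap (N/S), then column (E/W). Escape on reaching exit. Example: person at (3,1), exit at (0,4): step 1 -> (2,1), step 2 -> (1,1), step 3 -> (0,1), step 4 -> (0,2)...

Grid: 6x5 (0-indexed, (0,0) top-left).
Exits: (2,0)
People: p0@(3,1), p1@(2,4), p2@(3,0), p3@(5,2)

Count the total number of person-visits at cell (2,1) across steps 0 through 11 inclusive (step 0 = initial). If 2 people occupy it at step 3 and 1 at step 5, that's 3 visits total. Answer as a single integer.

Answer: 3

Derivation:
Step 0: p0@(3,1) p1@(2,4) p2@(3,0) p3@(5,2) -> at (2,1): 0 [-], cum=0
Step 1: p0@(2,1) p1@(2,3) p2@ESC p3@(4,2) -> at (2,1): 1 [p0], cum=1
Step 2: p0@ESC p1@(2,2) p2@ESC p3@(3,2) -> at (2,1): 0 [-], cum=1
Step 3: p0@ESC p1@(2,1) p2@ESC p3@(2,2) -> at (2,1): 1 [p1], cum=2
Step 4: p0@ESC p1@ESC p2@ESC p3@(2,1) -> at (2,1): 1 [p3], cum=3
Step 5: p0@ESC p1@ESC p2@ESC p3@ESC -> at (2,1): 0 [-], cum=3
Total visits = 3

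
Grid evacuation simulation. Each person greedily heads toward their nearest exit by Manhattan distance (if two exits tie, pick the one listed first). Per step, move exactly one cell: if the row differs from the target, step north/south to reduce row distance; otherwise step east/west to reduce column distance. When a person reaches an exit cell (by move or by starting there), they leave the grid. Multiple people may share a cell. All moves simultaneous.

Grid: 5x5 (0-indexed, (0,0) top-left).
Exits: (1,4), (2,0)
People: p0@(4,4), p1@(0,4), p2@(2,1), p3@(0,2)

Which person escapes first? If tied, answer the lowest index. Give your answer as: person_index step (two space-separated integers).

Step 1: p0:(4,4)->(3,4) | p1:(0,4)->(1,4)->EXIT | p2:(2,1)->(2,0)->EXIT | p3:(0,2)->(1,2)
Step 2: p0:(3,4)->(2,4) | p1:escaped | p2:escaped | p3:(1,2)->(1,3)
Step 3: p0:(2,4)->(1,4)->EXIT | p1:escaped | p2:escaped | p3:(1,3)->(1,4)->EXIT
Exit steps: [3, 1, 1, 3]
First to escape: p1 at step 1

Answer: 1 1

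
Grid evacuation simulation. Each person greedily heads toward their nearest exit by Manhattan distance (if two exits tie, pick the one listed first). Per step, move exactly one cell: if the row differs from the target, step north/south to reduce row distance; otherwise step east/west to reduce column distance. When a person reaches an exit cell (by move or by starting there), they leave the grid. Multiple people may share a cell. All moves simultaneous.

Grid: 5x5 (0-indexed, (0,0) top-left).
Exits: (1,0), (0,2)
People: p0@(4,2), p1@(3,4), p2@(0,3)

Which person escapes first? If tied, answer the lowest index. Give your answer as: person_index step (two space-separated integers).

Step 1: p0:(4,2)->(3,2) | p1:(3,4)->(2,4) | p2:(0,3)->(0,2)->EXIT
Step 2: p0:(3,2)->(2,2) | p1:(2,4)->(1,4) | p2:escaped
Step 3: p0:(2,2)->(1,2) | p1:(1,4)->(0,4) | p2:escaped
Step 4: p0:(1,2)->(0,2)->EXIT | p1:(0,4)->(0,3) | p2:escaped
Step 5: p0:escaped | p1:(0,3)->(0,2)->EXIT | p2:escaped
Exit steps: [4, 5, 1]
First to escape: p2 at step 1

Answer: 2 1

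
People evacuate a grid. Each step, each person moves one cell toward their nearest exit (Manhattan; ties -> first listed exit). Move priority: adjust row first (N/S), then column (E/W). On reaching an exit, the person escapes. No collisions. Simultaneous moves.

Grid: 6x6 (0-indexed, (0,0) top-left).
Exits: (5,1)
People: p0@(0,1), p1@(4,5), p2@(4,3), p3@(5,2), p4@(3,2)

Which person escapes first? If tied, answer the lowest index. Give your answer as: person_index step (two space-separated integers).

Step 1: p0:(0,1)->(1,1) | p1:(4,5)->(5,5) | p2:(4,3)->(5,3) | p3:(5,2)->(5,1)->EXIT | p4:(3,2)->(4,2)
Step 2: p0:(1,1)->(2,1) | p1:(5,5)->(5,4) | p2:(5,3)->(5,2) | p3:escaped | p4:(4,2)->(5,2)
Step 3: p0:(2,1)->(3,1) | p1:(5,4)->(5,3) | p2:(5,2)->(5,1)->EXIT | p3:escaped | p4:(5,2)->(5,1)->EXIT
Step 4: p0:(3,1)->(4,1) | p1:(5,3)->(5,2) | p2:escaped | p3:escaped | p4:escaped
Step 5: p0:(4,1)->(5,1)->EXIT | p1:(5,2)->(5,1)->EXIT | p2:escaped | p3:escaped | p4:escaped
Exit steps: [5, 5, 3, 1, 3]
First to escape: p3 at step 1

Answer: 3 1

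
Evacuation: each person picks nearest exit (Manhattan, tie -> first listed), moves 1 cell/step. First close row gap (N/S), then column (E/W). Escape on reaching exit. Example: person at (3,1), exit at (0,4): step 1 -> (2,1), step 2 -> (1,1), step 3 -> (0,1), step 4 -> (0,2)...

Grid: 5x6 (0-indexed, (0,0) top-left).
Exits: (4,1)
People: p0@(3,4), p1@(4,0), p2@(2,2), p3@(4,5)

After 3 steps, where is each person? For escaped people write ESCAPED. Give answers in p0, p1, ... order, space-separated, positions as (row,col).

Step 1: p0:(3,4)->(4,4) | p1:(4,0)->(4,1)->EXIT | p2:(2,2)->(3,2) | p3:(4,5)->(4,4)
Step 2: p0:(4,4)->(4,3) | p1:escaped | p2:(3,2)->(4,2) | p3:(4,4)->(4,3)
Step 3: p0:(4,3)->(4,2) | p1:escaped | p2:(4,2)->(4,1)->EXIT | p3:(4,3)->(4,2)

(4,2) ESCAPED ESCAPED (4,2)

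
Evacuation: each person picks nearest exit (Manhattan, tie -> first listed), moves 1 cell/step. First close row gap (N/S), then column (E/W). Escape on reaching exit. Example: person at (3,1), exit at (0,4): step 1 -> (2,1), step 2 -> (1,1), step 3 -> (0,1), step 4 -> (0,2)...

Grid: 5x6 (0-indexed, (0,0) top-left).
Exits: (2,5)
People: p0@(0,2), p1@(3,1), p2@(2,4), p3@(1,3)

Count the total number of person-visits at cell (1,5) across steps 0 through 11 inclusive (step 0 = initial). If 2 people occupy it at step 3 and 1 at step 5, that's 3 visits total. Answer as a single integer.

Answer: 0

Derivation:
Step 0: p0@(0,2) p1@(3,1) p2@(2,4) p3@(1,3) -> at (1,5): 0 [-], cum=0
Step 1: p0@(1,2) p1@(2,1) p2@ESC p3@(2,3) -> at (1,5): 0 [-], cum=0
Step 2: p0@(2,2) p1@(2,2) p2@ESC p3@(2,4) -> at (1,5): 0 [-], cum=0
Step 3: p0@(2,3) p1@(2,3) p2@ESC p3@ESC -> at (1,5): 0 [-], cum=0
Step 4: p0@(2,4) p1@(2,4) p2@ESC p3@ESC -> at (1,5): 0 [-], cum=0
Step 5: p0@ESC p1@ESC p2@ESC p3@ESC -> at (1,5): 0 [-], cum=0
Total visits = 0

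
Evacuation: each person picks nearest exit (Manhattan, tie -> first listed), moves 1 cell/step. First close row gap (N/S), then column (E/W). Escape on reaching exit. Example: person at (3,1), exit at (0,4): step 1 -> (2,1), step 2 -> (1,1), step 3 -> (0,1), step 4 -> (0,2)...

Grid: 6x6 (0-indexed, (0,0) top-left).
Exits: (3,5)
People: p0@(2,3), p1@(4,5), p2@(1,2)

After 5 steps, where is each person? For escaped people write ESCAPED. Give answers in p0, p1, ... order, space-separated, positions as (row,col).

Step 1: p0:(2,3)->(3,3) | p1:(4,5)->(3,5)->EXIT | p2:(1,2)->(2,2)
Step 2: p0:(3,3)->(3,4) | p1:escaped | p2:(2,2)->(3,2)
Step 3: p0:(3,4)->(3,5)->EXIT | p1:escaped | p2:(3,2)->(3,3)
Step 4: p0:escaped | p1:escaped | p2:(3,3)->(3,4)
Step 5: p0:escaped | p1:escaped | p2:(3,4)->(3,5)->EXIT

ESCAPED ESCAPED ESCAPED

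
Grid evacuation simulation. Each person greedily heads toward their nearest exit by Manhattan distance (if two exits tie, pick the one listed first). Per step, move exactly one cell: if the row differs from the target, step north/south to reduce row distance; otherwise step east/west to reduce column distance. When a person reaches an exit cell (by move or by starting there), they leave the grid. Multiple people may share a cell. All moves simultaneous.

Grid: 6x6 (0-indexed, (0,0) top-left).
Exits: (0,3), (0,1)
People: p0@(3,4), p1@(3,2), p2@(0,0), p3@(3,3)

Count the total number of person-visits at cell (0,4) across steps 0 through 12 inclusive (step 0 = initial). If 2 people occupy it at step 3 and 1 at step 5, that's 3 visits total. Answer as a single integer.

Step 0: p0@(3,4) p1@(3,2) p2@(0,0) p3@(3,3) -> at (0,4): 0 [-], cum=0
Step 1: p0@(2,4) p1@(2,2) p2@ESC p3@(2,3) -> at (0,4): 0 [-], cum=0
Step 2: p0@(1,4) p1@(1,2) p2@ESC p3@(1,3) -> at (0,4): 0 [-], cum=0
Step 3: p0@(0,4) p1@(0,2) p2@ESC p3@ESC -> at (0,4): 1 [p0], cum=1
Step 4: p0@ESC p1@ESC p2@ESC p3@ESC -> at (0,4): 0 [-], cum=1
Total visits = 1

Answer: 1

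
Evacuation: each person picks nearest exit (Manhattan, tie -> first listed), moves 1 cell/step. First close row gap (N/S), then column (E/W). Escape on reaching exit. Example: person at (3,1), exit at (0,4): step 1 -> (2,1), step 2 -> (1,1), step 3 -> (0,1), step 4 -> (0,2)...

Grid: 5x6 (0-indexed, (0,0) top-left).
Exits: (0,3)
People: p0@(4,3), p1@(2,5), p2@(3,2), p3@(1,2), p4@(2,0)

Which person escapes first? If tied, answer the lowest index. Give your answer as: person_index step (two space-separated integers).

Answer: 3 2

Derivation:
Step 1: p0:(4,3)->(3,3) | p1:(2,5)->(1,5) | p2:(3,2)->(2,2) | p3:(1,2)->(0,2) | p4:(2,0)->(1,0)
Step 2: p0:(3,3)->(2,3) | p1:(1,5)->(0,5) | p2:(2,2)->(1,2) | p3:(0,2)->(0,3)->EXIT | p4:(1,0)->(0,0)
Step 3: p0:(2,3)->(1,3) | p1:(0,5)->(0,4) | p2:(1,2)->(0,2) | p3:escaped | p4:(0,0)->(0,1)
Step 4: p0:(1,3)->(0,3)->EXIT | p1:(0,4)->(0,3)->EXIT | p2:(0,2)->(0,3)->EXIT | p3:escaped | p4:(0,1)->(0,2)
Step 5: p0:escaped | p1:escaped | p2:escaped | p3:escaped | p4:(0,2)->(0,3)->EXIT
Exit steps: [4, 4, 4, 2, 5]
First to escape: p3 at step 2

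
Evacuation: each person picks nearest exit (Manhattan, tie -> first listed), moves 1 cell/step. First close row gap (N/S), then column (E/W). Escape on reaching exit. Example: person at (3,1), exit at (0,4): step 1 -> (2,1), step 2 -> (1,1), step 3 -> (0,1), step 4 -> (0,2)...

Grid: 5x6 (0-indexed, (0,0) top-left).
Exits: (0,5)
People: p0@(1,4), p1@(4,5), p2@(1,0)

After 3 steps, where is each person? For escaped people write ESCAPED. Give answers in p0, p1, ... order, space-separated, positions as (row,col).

Step 1: p0:(1,4)->(0,4) | p1:(4,5)->(3,5) | p2:(1,0)->(0,0)
Step 2: p0:(0,4)->(0,5)->EXIT | p1:(3,5)->(2,5) | p2:(0,0)->(0,1)
Step 3: p0:escaped | p1:(2,5)->(1,5) | p2:(0,1)->(0,2)

ESCAPED (1,5) (0,2)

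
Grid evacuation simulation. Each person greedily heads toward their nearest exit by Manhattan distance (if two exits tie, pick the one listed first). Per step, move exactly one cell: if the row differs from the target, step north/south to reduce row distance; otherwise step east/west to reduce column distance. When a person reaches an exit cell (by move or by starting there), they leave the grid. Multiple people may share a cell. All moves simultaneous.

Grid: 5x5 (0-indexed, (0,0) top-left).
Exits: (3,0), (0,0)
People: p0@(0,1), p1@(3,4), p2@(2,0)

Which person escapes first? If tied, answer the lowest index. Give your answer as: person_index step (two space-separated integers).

Answer: 0 1

Derivation:
Step 1: p0:(0,1)->(0,0)->EXIT | p1:(3,4)->(3,3) | p2:(2,0)->(3,0)->EXIT
Step 2: p0:escaped | p1:(3,3)->(3,2) | p2:escaped
Step 3: p0:escaped | p1:(3,2)->(3,1) | p2:escaped
Step 4: p0:escaped | p1:(3,1)->(3,0)->EXIT | p2:escaped
Exit steps: [1, 4, 1]
First to escape: p0 at step 1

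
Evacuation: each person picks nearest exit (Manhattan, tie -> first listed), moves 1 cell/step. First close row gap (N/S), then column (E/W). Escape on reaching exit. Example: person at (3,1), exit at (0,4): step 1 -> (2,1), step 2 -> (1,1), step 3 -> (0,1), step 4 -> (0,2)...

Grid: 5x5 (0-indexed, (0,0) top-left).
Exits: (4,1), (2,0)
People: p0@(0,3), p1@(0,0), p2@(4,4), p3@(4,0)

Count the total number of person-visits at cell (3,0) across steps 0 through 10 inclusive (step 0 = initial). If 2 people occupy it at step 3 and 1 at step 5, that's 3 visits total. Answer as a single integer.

Step 0: p0@(0,3) p1@(0,0) p2@(4,4) p3@(4,0) -> at (3,0): 0 [-], cum=0
Step 1: p0@(1,3) p1@(1,0) p2@(4,3) p3@ESC -> at (3,0): 0 [-], cum=0
Step 2: p0@(2,3) p1@ESC p2@(4,2) p3@ESC -> at (3,0): 0 [-], cum=0
Step 3: p0@(2,2) p1@ESC p2@ESC p3@ESC -> at (3,0): 0 [-], cum=0
Step 4: p0@(2,1) p1@ESC p2@ESC p3@ESC -> at (3,0): 0 [-], cum=0
Step 5: p0@ESC p1@ESC p2@ESC p3@ESC -> at (3,0): 0 [-], cum=0
Total visits = 0

Answer: 0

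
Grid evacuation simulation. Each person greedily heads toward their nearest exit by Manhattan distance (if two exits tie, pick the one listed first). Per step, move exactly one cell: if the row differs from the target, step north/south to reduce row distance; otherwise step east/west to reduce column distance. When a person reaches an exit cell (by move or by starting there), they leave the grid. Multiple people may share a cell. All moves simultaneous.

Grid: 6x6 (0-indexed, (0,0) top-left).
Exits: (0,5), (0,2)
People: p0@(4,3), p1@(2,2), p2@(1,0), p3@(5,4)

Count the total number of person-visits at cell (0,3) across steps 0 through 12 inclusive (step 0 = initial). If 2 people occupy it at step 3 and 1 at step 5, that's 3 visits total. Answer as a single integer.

Step 0: p0@(4,3) p1@(2,2) p2@(1,0) p3@(5,4) -> at (0,3): 0 [-], cum=0
Step 1: p0@(3,3) p1@(1,2) p2@(0,0) p3@(4,4) -> at (0,3): 0 [-], cum=0
Step 2: p0@(2,3) p1@ESC p2@(0,1) p3@(3,4) -> at (0,3): 0 [-], cum=0
Step 3: p0@(1,3) p1@ESC p2@ESC p3@(2,4) -> at (0,3): 0 [-], cum=0
Step 4: p0@(0,3) p1@ESC p2@ESC p3@(1,4) -> at (0,3): 1 [p0], cum=1
Step 5: p0@ESC p1@ESC p2@ESC p3@(0,4) -> at (0,3): 0 [-], cum=1
Step 6: p0@ESC p1@ESC p2@ESC p3@ESC -> at (0,3): 0 [-], cum=1
Total visits = 1

Answer: 1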